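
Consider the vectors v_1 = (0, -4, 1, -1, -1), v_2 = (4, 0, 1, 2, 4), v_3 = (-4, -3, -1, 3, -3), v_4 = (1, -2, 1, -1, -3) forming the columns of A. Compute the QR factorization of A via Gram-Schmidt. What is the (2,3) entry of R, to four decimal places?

v_1 = (0, -4, 1, -1, -1); ‖v_1‖ = 4.3589, so q_1 = (0.0000, -0.9177, 0.2294, -0.2294, -0.2294).
q_1·v_2 = 0.0000·4 + (-0.9177)·0 + 0.2294·1 + (-0.2294)·2 + (-0.2294)·4 = -1.1471.
u_2 = v_2 + 1.1471·q_1 = (4.0000, -1.0526, 1.2632, 1.7368, 3.7368).
‖u_2‖ = 5.9736, so q_2 = (0.6696, -0.1762, 0.2115, 0.2908, 0.6256).
r_{23} = q_2·v_3 = -3.3657.

r_{23} = -3.3657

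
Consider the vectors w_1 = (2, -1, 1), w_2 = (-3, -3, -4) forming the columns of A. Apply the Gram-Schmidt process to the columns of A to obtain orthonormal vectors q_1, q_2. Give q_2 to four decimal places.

q_2 = (-0.1312, -0.8198, -0.5575)

w_1 = (2, -1, 1); ‖w_1‖ = 2.4495, so q_1 = (0.8165, -0.4082, 0.4082).
q_1·w_2 = 0.8165·(-3) + (-0.4082)·(-3) + 0.4082·(-4) = -2.8577.
u_2 = w_2 + 2.8577·q_1 = (-0.6667, -4.1667, -2.8333).
‖u_2‖ = 5.0827, so q_2 = (-0.1312, -0.8198, -0.5575).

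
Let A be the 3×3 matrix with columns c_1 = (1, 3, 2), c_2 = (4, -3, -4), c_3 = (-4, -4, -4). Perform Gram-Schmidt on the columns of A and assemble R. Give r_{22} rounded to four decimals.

q_1 = c_1/‖c_1‖ = (1, 3, 2)/3.7417 = (0.2673, 0.8018, 0.5345).
r_{12} = q_1·c_2 = -3.4744.
u_2 = c_2 + 3.4744·q_1 = (4.9286, -0.2143, -2.1429).
r_{22} = ‖u_2‖ = 5.3785.

r_{22} = 5.3785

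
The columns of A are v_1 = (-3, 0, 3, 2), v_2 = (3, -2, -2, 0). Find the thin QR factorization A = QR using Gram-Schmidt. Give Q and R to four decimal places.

Q = [[-0.6396, 0.3668], [0.0000, -0.7685], [0.6396, 0.0175], [0.4264, 0.5240]], R = [[4.6904, -3.1980], [0.0000, 2.6024]]

q_1 = v_1/‖v_1‖ = (-3, 0, 3, 2)/4.6904 = (-0.6396, 0.0000, 0.6396, 0.4264).
r_{12} = q_1·v_2 = -3.1980.
u_2 = v_2 + 3.1980·q_1 = (0.9545, -2.0000, 0.0455, 1.3636).
‖u_2‖ = 2.6024, so q_2 = (0.3668, -0.7685, 0.0175, 0.5240).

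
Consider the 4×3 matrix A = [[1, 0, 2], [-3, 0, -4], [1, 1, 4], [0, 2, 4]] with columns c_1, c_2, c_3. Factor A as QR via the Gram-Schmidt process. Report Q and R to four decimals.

Q = [[0.3015, -0.0410, 0.6804], [-0.9045, 0.1231, 0.4082], [0.3015, 0.4103, 0.5443], [0.0000, 0.9027, -0.2722]], R = [[3.3166, 0.3015, 5.4272], [0.0000, 2.2156, 4.6775], [0.0000, 0.0000, 0.8165]]

c_1 = (1, -3, 1, 0); ‖c_1‖ = 3.3166, so q_1 = (0.3015, -0.9045, 0.3015, 0.0000).
q_1·c_2 = 0.3015·0 + (-0.9045)·0 + 0.3015·1 + 0.0000·2 = 0.3015.
u_2 = c_2 − 0.3015·q_1 = (-0.0909, 0.2727, 0.9091, 2.0000).
‖u_2‖ = 2.2156, so q_2 = (-0.0410, 0.1231, 0.4103, 0.9027).
q_1·c_3 = 0.3015·2 + (-0.9045)·(-4) + 0.3015·4 + 0.0000·4 = 5.4272; q_2·c_3 = (-0.0410)·2 + 0.1231·(-4) + 0.4103·4 + 0.9027·4 = 4.6775.
u_3 = c_3 − 5.4272·q_1 − 4.6775·q_2 = (0.5556, 0.3333, 0.4444, -0.2222).
‖u_3‖ = 0.8165, so q_3 = (0.6804, 0.4082, 0.5443, -0.2722).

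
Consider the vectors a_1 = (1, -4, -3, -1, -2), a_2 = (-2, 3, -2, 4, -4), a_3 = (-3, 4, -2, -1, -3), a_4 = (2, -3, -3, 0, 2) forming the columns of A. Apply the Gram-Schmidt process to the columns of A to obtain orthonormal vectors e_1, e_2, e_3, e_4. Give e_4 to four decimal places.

e_4 = (0.1149, 0.2260, -0.7264, 0.1466, 0.6218)

e_1 = a_1/‖a_1‖ = (1, -4, -3, -1, -2)/5.5678 = (0.1796, -0.7184, -0.5388, -0.1796, -0.3592).
r_{12} = e_1·a_2 = -0.7184.
u_2 = a_2 + 0.7184·e_1 = (-1.8710, 2.4839, -2.3871, 3.8710, -4.2581).
‖u_2‖ = 6.9630, so e_2 = (-0.2687, 0.3567, -0.3428, 0.5559, -0.6115).
r_{13} = e_1·a_3 = -1.0776; r_{23} = e_2·a_3 = 4.1973.
u_3 = a_3 + 1.0776·e_1 − 4.1973·e_2 = (-1.6786, 1.7285, -1.1417, -3.5269, -0.8204).
‖u_3‖ = 4.4968, so e_3 = (-0.3733, 0.3844, -0.2539, -0.7843, -0.1824).
r_{14} = e_1·a_4 = 3.4125; r_{24} = e_2·a_4 = -1.8021; r_{34} = e_3·a_4 = -1.5029.
u_4 = a_4 − 3.4125·e_1 + 1.8021·e_2 + 1.5029·e_3 = (0.3418, 0.6722, -2.1607, 0.4360, 1.8496).
‖u_4‖ = 2.9746, so e_4 = (0.1149, 0.2260, -0.7264, 0.1466, 0.6218).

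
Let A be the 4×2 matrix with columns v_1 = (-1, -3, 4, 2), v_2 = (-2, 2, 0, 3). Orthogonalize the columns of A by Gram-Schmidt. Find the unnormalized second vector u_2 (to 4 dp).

e_1 = v_1/‖v_1‖ = (-1, -3, 4, 2)/5.4772 = (-0.1826, -0.5477, 0.7303, 0.3651).
r_{12} = e_1·v_2 = 0.3651.
u_2 = v_2 − 0.3651·e_1 = (-1.9333, 2.2000, -0.2667, 2.8667).

u_2 = (-1.9333, 2.2000, -0.2667, 2.8667)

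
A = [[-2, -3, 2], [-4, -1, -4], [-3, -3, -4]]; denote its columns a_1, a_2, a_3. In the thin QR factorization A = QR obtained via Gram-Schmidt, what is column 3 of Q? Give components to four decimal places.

q_3 = (0.6529, 0.2176, -0.7255)

q_1 = a_1/‖a_1‖ = (-2, -4, -3)/5.3852 = (-0.3714, -0.7428, -0.5571).
r_{12} = q_1·a_2 = 3.5282.
u_2 = a_2 − 3.5282·q_1 = (-1.6897, 1.6207, -1.0345).
‖u_2‖ = 2.5596, so q_2 = (-0.6601, 0.6332, -0.4042).
r_{13} = q_1·a_3 = 4.4567; r_{23} = q_2·a_3 = -2.2363.
u_3 = a_3 − 4.4567·q_1 + 2.2363·q_2 = (2.1789, 0.7263, -2.4211).
‖u_3‖ = 3.3372, so q_3 = (0.6529, 0.2176, -0.7255).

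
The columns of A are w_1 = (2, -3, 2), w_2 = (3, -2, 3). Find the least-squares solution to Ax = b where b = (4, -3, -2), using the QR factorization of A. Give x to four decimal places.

x = (1.4000, -0.6000)

e_1 = w_1/‖w_1‖ = (2, -3, 2)/4.1231 = (0.4851, -0.7276, 0.4851).
r_{12} = e_1·w_2 = 4.3656.
u_2 = w_2 − 4.3656·e_1 = (0.8824, 1.1765, 0.8824).
‖u_2‖ = 1.7150, so e_2 = (0.5145, 0.6860, 0.5145).
Qᵀb = (3.1530, -1.0290).
Back-substitute: x_2 = -1.0290/1.7150 = -0.6000.
x_1 = (3.1530 − 4.3656·(-0.6000))/4.1231 = 1.4000.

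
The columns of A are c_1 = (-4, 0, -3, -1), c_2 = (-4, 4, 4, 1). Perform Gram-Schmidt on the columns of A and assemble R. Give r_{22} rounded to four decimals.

e_1 = c_1/‖c_1‖ = (-4, 0, -3, -1)/5.0990 = (-0.7845, 0.0000, -0.5883, -0.1961).
r_{12} = e_1·c_2 = 0.5883.
u_2 = c_2 − 0.5883·e_1 = (-3.5385, 4.0000, 4.3462, 1.1154).
r_{22} = ‖u_2‖ = 6.9752.

r_{22} = 6.9752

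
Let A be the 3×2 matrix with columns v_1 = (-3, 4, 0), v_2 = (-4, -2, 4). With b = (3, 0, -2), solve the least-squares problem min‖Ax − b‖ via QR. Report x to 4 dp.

x = (-0.2760, -0.5249)

v_1 = (-3, 4, 0); ‖v_1‖ = 5.0000, so q_1 = (-0.6000, 0.8000, 0.0000).
q_1·v_2 = (-0.6000)·(-4) + 0.8000·(-2) + 0.0000·4 = 0.8000.
u_2 = v_2 − 0.8000·q_1 = (-3.5200, -2.6400, 4.0000).
‖u_2‖ = 5.9464, so q_2 = (-0.5920, -0.4440, 0.6727).
Qᵀb = (-1.8000, -3.1212).
Back-substitute: x_2 = -3.1212/5.9464 = -0.5249.
x_1 = (-1.8000 − 0.8000·(-0.5249))/5.0000 = -0.2760.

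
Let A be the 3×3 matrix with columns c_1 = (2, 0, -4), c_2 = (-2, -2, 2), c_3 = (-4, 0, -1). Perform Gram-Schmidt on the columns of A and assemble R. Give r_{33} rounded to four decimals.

r_{33} = 3.6742

c_1 = (2, 0, -4); ‖c_1‖ = 4.4721, so e_1 = (0.4472, 0.0000, -0.8944).
e_1·c_2 = 0.4472·(-2) + 0.0000·(-2) + (-0.8944)·2 = -2.6833.
u_2 = c_2 + 2.6833·e_1 = (-0.8000, -2.0000, -0.4000).
‖u_2‖ = 2.1909, so e_2 = (-0.3651, -0.9129, -0.1826).
e_1·c_3 = 0.4472·(-4) + 0.0000·0 + (-0.8944)·(-1) = -0.8944; e_2·c_3 = (-0.3651)·(-4) + (-0.9129)·0 + (-0.1826)·(-1) = 1.6432.
u_3 = c_3 + 0.8944·e_1 − 1.6432·e_2 = (-3.0000, 1.5000, -1.5000).
r_{33} = ‖u_3‖ = 3.6742.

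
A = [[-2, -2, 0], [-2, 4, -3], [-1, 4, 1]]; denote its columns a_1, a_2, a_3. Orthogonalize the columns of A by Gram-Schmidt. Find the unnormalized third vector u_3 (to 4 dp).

e_1 = a_1/‖a_1‖ = (-2, -2, -1)/3.0000 = (-0.6667, -0.6667, -0.3333).
r_{12} = e_1·a_2 = -2.6667.
u_2 = a_2 + 2.6667·e_1 = (-3.7778, 2.2222, 3.1111).
‖u_2‖ = 5.3748, so e_2 = (-0.7029, 0.4134, 0.5788).
r_{13} = e_1·a_3 = 1.6667; r_{23} = e_2·a_3 = -0.6615.
u_3 = a_3 − 1.6667·e_1 + 0.6615·e_2 = (0.6462, -1.6154, 1.9385).

u_3 = (0.6462, -1.6154, 1.9385)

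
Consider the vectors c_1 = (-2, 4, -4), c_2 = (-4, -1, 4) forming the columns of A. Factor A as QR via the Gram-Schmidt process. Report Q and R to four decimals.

Q = [[-0.3333, -0.8666], [0.6667, 0.0619], [-0.6667, 0.4952]], R = [[6.0000, -2.0000], [0.0000, 5.3852]]

c_1 = (-2, 4, -4); ‖c_1‖ = 6.0000, so e_1 = (-0.3333, 0.6667, -0.6667).
e_1·c_2 = (-0.3333)·(-4) + 0.6667·(-1) + (-0.6667)·4 = -2.0000.
u_2 = c_2 + 2.0000·e_1 = (-4.6667, 0.3333, 2.6667).
‖u_2‖ = 5.3852, so e_2 = (-0.8666, 0.0619, 0.4952).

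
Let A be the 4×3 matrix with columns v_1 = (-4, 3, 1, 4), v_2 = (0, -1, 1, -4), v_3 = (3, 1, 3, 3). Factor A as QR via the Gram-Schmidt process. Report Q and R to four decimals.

v_1 = (-4, 3, 1, 4); ‖v_1‖ = 6.4807, so e_1 = (-0.6172, 0.4629, 0.1543, 0.6172).
e_1·v_2 = (-0.6172)·0 + 0.4629·(-1) + 0.1543·1 + 0.6172·(-4) = -2.7775.
u_2 = v_2 + 2.7775·e_1 = (-1.7143, 0.2857, 1.4286, -2.2857).
‖u_2‖ = 3.2071, so e_2 = (-0.5345, 0.0891, 0.4454, -0.7127).
e_1·v_3 = (-0.6172)·3 + 0.4629·1 + 0.1543·3 + 0.6172·3 = 0.9258; e_2·v_3 = (-0.5345)·3 + 0.0891·1 + 0.4454·3 + (-0.7127)·3 = -2.3163.
u_3 = v_3 − 0.9258·e_1 + 2.3163·e_2 = (2.3333, 0.7778, 3.8889, 0.7778).
‖u_3‖ = 4.6667, so e_3 = (0.5000, 0.1667, 0.8333, 0.1667).

Q = [[-0.6172, -0.5345, 0.5000], [0.4629, 0.0891, 0.1667], [0.1543, 0.4454, 0.8333], [0.6172, -0.7127, 0.1667]], R = [[6.4807, -2.7775, 0.9258], [0.0000, 3.2071, -2.3163], [0.0000, 0.0000, 4.6667]]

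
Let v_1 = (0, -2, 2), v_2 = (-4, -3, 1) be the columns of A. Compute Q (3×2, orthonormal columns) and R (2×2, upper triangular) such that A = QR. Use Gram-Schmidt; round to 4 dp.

q_1 = v_1/‖v_1‖ = (0, -2, 2)/2.8284 = (0.0000, -0.7071, 0.7071).
r_{12} = q_1·v_2 = 2.8284.
u_2 = v_2 − 2.8284·q_1 = (-4.0000, -1.0000, -1.0000).
‖u_2‖ = 4.2426, so q_2 = (-0.9428, -0.2357, -0.2357).

Q = [[0.0000, -0.9428], [-0.7071, -0.2357], [0.7071, -0.2357]], R = [[2.8284, 2.8284], [0.0000, 4.2426]]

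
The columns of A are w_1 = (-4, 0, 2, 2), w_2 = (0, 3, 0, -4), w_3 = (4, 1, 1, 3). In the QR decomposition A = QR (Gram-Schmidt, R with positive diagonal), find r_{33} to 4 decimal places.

w_1 = (-4, 0, 2, 2); ‖w_1‖ = 4.8990, so q_1 = (-0.8165, 0.0000, 0.4082, 0.4082).
q_1·w_2 = (-0.8165)·0 + 0.0000·3 + 0.4082·0 + 0.4082·(-4) = -1.6330.
u_2 = w_2 + 1.6330·q_1 = (-1.3333, 3.0000, 0.6667, -3.3333).
‖u_2‖ = 4.7258, so q_2 = (-0.2821, 0.6348, 0.1411, -0.7053).
q_1·w_3 = (-0.8165)·4 + 0.0000·1 + 0.4082·1 + 0.4082·3 = -1.6330; q_2·w_3 = (-0.2821)·4 + 0.6348·1 + 0.1411·1 + (-0.7053)·3 = -2.4687.
u_3 = w_3 + 1.6330·q_1 + 2.4687·q_2 = (1.9701, 2.5672, 2.0149, 1.9254).
r_{33} = ‖u_3‖ = 4.2707.

r_{33} = 4.2707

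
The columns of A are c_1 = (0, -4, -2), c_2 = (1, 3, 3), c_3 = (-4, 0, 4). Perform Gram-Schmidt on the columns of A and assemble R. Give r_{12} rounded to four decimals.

c_1 = (0, -4, -2); ‖c_1‖ = 4.4721, so q_1 = (0.0000, -0.8944, -0.4472).
r_{12} = q_1·c_2 = -4.0249.

r_{12} = -4.0249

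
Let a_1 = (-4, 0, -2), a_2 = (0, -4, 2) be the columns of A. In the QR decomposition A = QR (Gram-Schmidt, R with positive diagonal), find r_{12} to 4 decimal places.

r_{12} = -0.8944

a_1 = (-4, 0, -2); ‖a_1‖ = 4.4721, so e_1 = (-0.8944, 0.0000, -0.4472).
r_{12} = e_1·a_2 = -0.8944.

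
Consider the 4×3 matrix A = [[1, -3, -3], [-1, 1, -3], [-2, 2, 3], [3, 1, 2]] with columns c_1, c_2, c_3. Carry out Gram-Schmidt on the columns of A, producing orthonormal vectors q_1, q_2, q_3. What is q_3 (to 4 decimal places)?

q_3 = (-0.0495, -0.9164, 0.3963, -0.0248)

c_1 = (1, -1, -2, 3); ‖c_1‖ = 3.8730, so q_1 = (0.2582, -0.2582, -0.5164, 0.7746).
q_1·c_2 = 0.2582·(-3) + (-0.2582)·1 + (-0.5164)·2 + 0.7746·1 = -1.2910.
u_2 = c_2 + 1.2910·q_1 = (-2.6667, 0.6667, 1.3333, 2.0000).
‖u_2‖ = 3.6515, so q_2 = (-0.7303, 0.1826, 0.3651, 0.5477).
q_1·c_3 = 0.2582·(-3) + (-0.2582)·(-3) + (-0.5164)·3 + 0.7746·2 = 0.0000; q_2·c_3 = (-0.7303)·(-3) + 0.1826·(-3) + 0.3651·3 + 0.5477·2 = 3.8341.
u_3 = c_3 − 0.0000·q_1 − 3.8341·q_2 = (-0.2000, -3.7000, 1.6000, -0.1000).
‖u_3‖ = 4.0373, so q_3 = (-0.0495, -0.9164, 0.3963, -0.0248).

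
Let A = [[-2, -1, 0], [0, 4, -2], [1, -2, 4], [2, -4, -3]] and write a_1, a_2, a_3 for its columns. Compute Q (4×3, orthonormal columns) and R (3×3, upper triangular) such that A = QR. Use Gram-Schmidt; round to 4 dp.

a_1 = (-2, 0, 1, 2); ‖a_1‖ = 3.0000, so e_1 = (-0.6667, 0.0000, 0.3333, 0.6667).
e_1·a_2 = (-0.6667)·(-1) + 0.0000·4 + 0.3333·(-2) + 0.6667·(-4) = -2.6667.
u_2 = a_2 + 2.6667·e_1 = (-2.7778, 4.0000, -1.1111, -2.2222).
‖u_2‖ = 5.4671, so e_2 = (-0.5081, 0.7317, -0.2032, -0.4065).
e_1·a_3 = (-0.6667)·0 + 0.0000·(-2) + 0.3333·4 + 0.6667·(-3) = -0.6667; e_2·a_3 = (-0.5081)·0 + 0.7317·(-2) + (-0.2032)·4 + (-0.4065)·(-3) = -1.0568.
u_3 = a_3 + 0.6667·e_1 + 1.0568·e_2 = (-0.9814, -1.2268, 4.0074, -2.9851).
‖u_3‖ = 5.2382, so e_3 = (-0.1874, -0.2342, 0.7650, -0.5699).

Q = [[-0.6667, -0.5081, -0.1874], [0.0000, 0.7317, -0.2342], [0.3333, -0.2032, 0.7650], [0.6667, -0.4065, -0.5699]], R = [[3.0000, -2.6667, -0.6667], [0.0000, 5.4671, -1.0568], [0.0000, 0.0000, 5.2382]]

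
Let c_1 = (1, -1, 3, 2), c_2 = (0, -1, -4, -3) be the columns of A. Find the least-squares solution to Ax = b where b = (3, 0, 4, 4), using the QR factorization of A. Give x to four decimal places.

x = (1.2079, -0.2871)

c_1 = (1, -1, 3, 2); ‖c_1‖ = 3.8730, so e_1 = (0.2582, -0.2582, 0.7746, 0.5164).
e_1·c_2 = 0.2582·0 + (-0.2582)·(-1) + 0.7746·(-4) + 0.5164·(-3) = -4.3894.
u_2 = c_2 + 4.3894·e_1 = (1.1333, -2.1333, -0.6000, -0.7333).
‖u_2‖ = 2.5949, so e_2 = (0.4368, -0.8221, -0.2312, -0.2826).
Qᵀb = (5.9386, -0.7451).
Back-substitute: x_2 = -0.7451/2.5949 = -0.2871.
x_1 = (5.9386 + 4.3894·(-0.2871))/3.8730 = 1.2079.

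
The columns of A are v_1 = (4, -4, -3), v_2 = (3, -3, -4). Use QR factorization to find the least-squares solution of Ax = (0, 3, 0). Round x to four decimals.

q_1 = v_1/‖v_1‖ = (4, -4, -3)/6.4031 = (0.6247, -0.6247, -0.4685).
r_{12} = q_1·v_2 = 5.6223.
u_2 = v_2 − 5.6223·q_1 = (-0.5122, 0.5122, -1.3659).
‖u_2‖ = 1.5460, so q_2 = (-0.3313, 0.3313, -0.8835).
Qᵀb = (-1.8741, 0.9939).
Back-substitute: x_2 = 0.9939/1.5460 = 0.6429.
x_1 = (-1.8741 − 5.6223·0.6429)/6.4031 = -0.8571.

x = (-0.8571, 0.6429)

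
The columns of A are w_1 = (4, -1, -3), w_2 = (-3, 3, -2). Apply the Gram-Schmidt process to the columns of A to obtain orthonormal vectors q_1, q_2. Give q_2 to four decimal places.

q_2 = (-0.3717, 0.6107, -0.6992)

w_1 = (4, -1, -3); ‖w_1‖ = 5.0990, so q_1 = (0.7845, -0.1961, -0.5883).
q_1·w_2 = 0.7845·(-3) + (-0.1961)·3 + (-0.5883)·(-2) = -1.7650.
u_2 = w_2 + 1.7650·q_1 = (-1.6154, 2.6538, -3.0385).
‖u_2‖ = 4.3456, so q_2 = (-0.3717, 0.6107, -0.6992).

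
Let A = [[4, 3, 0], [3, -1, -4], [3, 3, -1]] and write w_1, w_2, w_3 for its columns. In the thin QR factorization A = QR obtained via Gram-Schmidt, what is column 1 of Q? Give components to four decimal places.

q_1 = (0.6860, 0.5145, 0.5145)

w_1 = (4, 3, 3); ‖w_1‖ = 5.8310, so q_1 = (0.6860, 0.5145, 0.5145).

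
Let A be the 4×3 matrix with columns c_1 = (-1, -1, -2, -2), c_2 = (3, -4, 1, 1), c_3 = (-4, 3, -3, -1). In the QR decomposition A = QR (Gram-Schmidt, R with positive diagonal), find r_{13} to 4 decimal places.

r_{13} = 2.8460

c_1 = (-1, -1, -2, -2); ‖c_1‖ = 3.1623, so e_1 = (-0.3162, -0.3162, -0.6325, -0.6325).
r_{13} = e_1·c_3 = 2.8460.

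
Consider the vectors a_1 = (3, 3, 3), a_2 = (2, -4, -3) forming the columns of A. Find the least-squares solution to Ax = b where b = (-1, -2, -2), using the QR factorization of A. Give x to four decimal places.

x = (-0.4570, 0.1774)

a_1 = (3, 3, 3); ‖a_1‖ = 5.1962, so e_1 = (0.5774, 0.5774, 0.5774).
e_1·a_2 = 0.5774·2 + 0.5774·(-4) + 0.5774·(-3) = -2.8868.
u_2 = a_2 + 2.8868·e_1 = (3.6667, -2.3333, -1.3333).
‖u_2‖ = 4.5461, so e_2 = (0.8066, -0.5133, -0.2933).
Qᵀb = (-2.8868, 0.8066).
Back-substitute: x_2 = 0.8066/4.5461 = 0.1774.
x_1 = (-2.8868 + 2.8868·0.1774)/5.1962 = -0.4570.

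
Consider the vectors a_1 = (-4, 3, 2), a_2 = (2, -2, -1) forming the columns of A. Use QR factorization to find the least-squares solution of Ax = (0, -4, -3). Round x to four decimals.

x = (2.8000, 6.2000)

a_1 = (-4, 3, 2); ‖a_1‖ = 5.3852, so e_1 = (-0.7428, 0.5571, 0.3714).
e_1·a_2 = (-0.7428)·2 + 0.5571·(-2) + 0.3714·(-1) = -2.9711.
u_2 = a_2 + 2.9711·e_1 = (-0.2069, -0.3448, 0.1034).
‖u_2‖ = 0.4152, so e_2 = (-0.4983, -0.8305, 0.2491).
Qᵀb = (-3.3425, 2.5744).
Back-substitute: x_2 = 2.5744/0.4152 = 6.2000.
x_1 = (-3.3425 + 2.9711·6.2000)/5.3852 = 2.8000.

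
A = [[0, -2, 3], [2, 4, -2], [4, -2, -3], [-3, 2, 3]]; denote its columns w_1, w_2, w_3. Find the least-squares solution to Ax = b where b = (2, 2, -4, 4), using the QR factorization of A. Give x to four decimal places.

x = (0.4274, 0.8945, 1.2411)

w_1 = (0, 2, 4, -3); ‖w_1‖ = 5.3852, so q_1 = (0.0000, 0.3714, 0.7428, -0.5571).
q_1·w_2 = 0.0000·(-2) + 0.3714·4 + 0.7428·(-2) + (-0.5571)·2 = -1.1142.
u_2 = w_2 + 1.1142·q_1 = (-2.0000, 4.4138, -1.1724, 1.3793).
‖u_2‖ = 5.1729, so q_2 = (-0.3866, 0.8533, -0.2266, 0.2666).
q_1·w_3 = 0.0000·3 + 0.3714·(-2) + 0.7428·(-3) + (-0.5571)·3 = -4.6424; q_2·w_3 = (-0.3866)·3 + 0.8533·(-2) + (-0.2266)·(-3) + 0.2666·3 = -1.3865.
u_3 = w_3 + 4.6424·q_1 + 1.3865·q_2 = (2.4639, 0.9072, 0.1340, 0.7835).
‖u_3‖ = 2.7433, so q_3 = (0.8982, 0.3307, 0.0489, 0.2856).
Qᵀb = (-4.4567, 2.9064, 3.4047).
Back-substitute: x_3 = 3.4047/2.7433 = 1.2411.
x_2 = (2.9064 + 1.3865·1.2411)/5.1729 = 0.8945.
x_1 = (-4.4567 + 1.1142·0.8945 + 4.6424·1.2411)/5.3852 = 0.4274.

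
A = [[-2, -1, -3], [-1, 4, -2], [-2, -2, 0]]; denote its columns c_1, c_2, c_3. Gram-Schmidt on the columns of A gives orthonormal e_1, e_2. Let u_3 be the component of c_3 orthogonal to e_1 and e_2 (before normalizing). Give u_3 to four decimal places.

c_1 = (-2, -1, -2); ‖c_1‖ = 3.0000, so e_1 = (-0.6667, -0.3333, -0.6667).
e_1·c_2 = (-0.6667)·(-1) + (-0.3333)·4 + (-0.6667)·(-2) = 0.6667.
u_2 = c_2 − 0.6667·e_1 = (-0.5556, 4.2222, -1.5556).
‖u_2‖ = 4.5338, so e_2 = (-0.1225, 0.9313, -0.3431).
e_1·c_3 = (-0.6667)·(-3) + (-0.3333)·(-2) + (-0.6667)·0 = 2.6667; e_2·c_3 = (-0.1225)·(-3) + 0.9313·(-2) + (-0.3431)·0 = -1.4949.
u_3 = c_3 − 2.6667·e_1 + 1.4949·e_2 = (-1.4054, 0.2811, 1.2649).

u_3 = (-1.4054, 0.2811, 1.2649)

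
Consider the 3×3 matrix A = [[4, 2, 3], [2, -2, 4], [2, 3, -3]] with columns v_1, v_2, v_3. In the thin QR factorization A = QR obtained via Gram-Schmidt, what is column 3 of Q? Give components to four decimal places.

q_3 = (0.5698, -0.4558, -0.6838)

v_1 = (4, 2, 2); ‖v_1‖ = 4.8990, so q_1 = (0.8165, 0.4082, 0.4082).
q_1·v_2 = 0.8165·2 + 0.4082·(-2) + 0.4082·3 = 2.0412.
u_2 = v_2 − 2.0412·q_1 = (0.3333, -2.8333, 2.1667).
‖u_2‖ = 3.5824, so q_2 = (0.0930, -0.7909, 0.6048).
q_1·v_3 = 0.8165·3 + 0.4082·4 + 0.4082·(-3) = 2.8577; q_2·v_3 = 0.0930·3 + (-0.7909)·4 + 0.6048·(-3) = -4.6989.
u_3 = v_3 − 2.8577·q_1 + 4.6989·q_2 = (1.1039, -0.8831, -1.3247).
‖u_3‖ = 1.9373, so q_3 = (0.5698, -0.4558, -0.6838).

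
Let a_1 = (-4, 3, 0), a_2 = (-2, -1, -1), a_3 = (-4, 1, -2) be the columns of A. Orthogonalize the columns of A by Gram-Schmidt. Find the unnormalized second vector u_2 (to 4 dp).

u_2 = (-1.2000, -1.6000, -1.0000)

a_1 = (-4, 3, 0); ‖a_1‖ = 5.0000, so e_1 = (-0.8000, 0.6000, 0.0000).
e_1·a_2 = (-0.8000)·(-2) + 0.6000·(-1) + 0.0000·(-1) = 1.0000.
u_2 = a_2 − 1.0000·e_1 = (-1.2000, -1.6000, -1.0000).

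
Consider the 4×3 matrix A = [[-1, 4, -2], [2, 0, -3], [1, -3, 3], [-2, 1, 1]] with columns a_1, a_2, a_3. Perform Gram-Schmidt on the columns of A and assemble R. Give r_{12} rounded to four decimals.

q_1 = a_1/‖a_1‖ = (-1, 2, 1, -2)/3.1623 = (-0.3162, 0.6325, 0.3162, -0.6325).
r_{12} = q_1·a_2 = -2.8460.

r_{12} = -2.8460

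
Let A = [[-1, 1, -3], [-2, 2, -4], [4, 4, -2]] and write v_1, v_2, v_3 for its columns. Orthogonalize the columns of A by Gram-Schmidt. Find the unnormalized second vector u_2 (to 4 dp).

u_2 = (1.5238, 3.0476, 1.9048)

e_1 = v_1/‖v_1‖ = (-1, -2, 4)/4.5826 = (-0.2182, -0.4364, 0.8729).
r_{12} = e_1·v_2 = 2.4004.
u_2 = v_2 − 2.4004·e_1 = (1.5238, 3.0476, 1.9048).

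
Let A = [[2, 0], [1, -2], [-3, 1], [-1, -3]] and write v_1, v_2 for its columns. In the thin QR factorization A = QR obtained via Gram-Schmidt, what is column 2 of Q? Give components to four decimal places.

v_1 = (2, 1, -3, -1); ‖v_1‖ = 3.8730, so e_1 = (0.5164, 0.2582, -0.7746, -0.2582).
e_1·v_2 = 0.5164·0 + 0.2582·(-2) + (-0.7746)·1 + (-0.2582)·(-3) = -0.5164.
u_2 = v_2 + 0.5164·e_1 = (0.2667, -1.8667, 0.6000, -3.1333).
‖u_2‖ = 3.7059, so e_2 = (0.0720, -0.5037, 0.1619, -0.8455).

e_2 = (0.0720, -0.5037, 0.1619, -0.8455)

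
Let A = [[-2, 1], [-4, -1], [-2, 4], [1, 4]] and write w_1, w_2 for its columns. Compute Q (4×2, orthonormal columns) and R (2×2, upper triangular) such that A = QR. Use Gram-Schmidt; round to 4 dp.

Q = [[-0.4000, 0.1444], [-0.8000, -0.2269], [-0.4000, 0.6601], [0.2000, 0.7014]], R = [[5.0000, -0.4000], [0.0000, 5.8172]]

w_1 = (-2, -4, -2, 1); ‖w_1‖ = 5.0000, so q_1 = (-0.4000, -0.8000, -0.4000, 0.2000).
q_1·w_2 = (-0.4000)·1 + (-0.8000)·(-1) + (-0.4000)·4 + 0.2000·4 = -0.4000.
u_2 = w_2 + 0.4000·q_1 = (0.8400, -1.3200, 3.8400, 4.0800).
‖u_2‖ = 5.8172, so q_2 = (0.1444, -0.2269, 0.6601, 0.7014).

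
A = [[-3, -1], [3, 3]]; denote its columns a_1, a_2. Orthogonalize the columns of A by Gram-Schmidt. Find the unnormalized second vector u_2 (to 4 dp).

u_2 = (1.0000, 1.0000)

q_1 = a_1/‖a_1‖ = (-3, 3)/4.2426 = (-0.7071, 0.7071).
r_{12} = q_1·a_2 = 2.8284.
u_2 = a_2 − 2.8284·q_1 = (1.0000, 1.0000).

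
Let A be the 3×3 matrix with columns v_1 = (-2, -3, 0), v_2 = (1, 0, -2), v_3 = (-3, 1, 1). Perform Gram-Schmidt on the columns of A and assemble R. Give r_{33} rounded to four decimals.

r_{33} = 2.4327

v_1 = (-2, -3, 0); ‖v_1‖ = 3.6056, so e_1 = (-0.5547, -0.8321, 0.0000).
e_1·v_2 = (-0.5547)·1 + (-0.8321)·0 + 0.0000·(-2) = -0.5547.
u_2 = v_2 + 0.5547·e_1 = (0.6923, -0.4615, -2.0000).
‖u_2‖ = 2.1662, so e_2 = (0.3196, -0.2131, -0.9233).
e_1·v_3 = (-0.5547)·(-3) + (-0.8321)·1 + 0.0000·1 = 0.8321; e_2·v_3 = 0.3196·(-3) + (-0.2131)·1 + (-0.9233)·1 = -2.0952.
u_3 = v_3 − 0.8321·e_1 + 2.0952·e_2 = (-1.8689, 1.2459, -0.9344).
r_{33} = ‖u_3‖ = 2.4327.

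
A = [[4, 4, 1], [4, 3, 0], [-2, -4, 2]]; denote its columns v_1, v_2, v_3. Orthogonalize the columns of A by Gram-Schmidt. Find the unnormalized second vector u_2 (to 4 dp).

u_2 = (0.0000, -1.0000, -2.0000)

v_1 = (4, 4, -2); ‖v_1‖ = 6.0000, so e_1 = (0.6667, 0.6667, -0.3333).
e_1·v_2 = 0.6667·4 + 0.6667·3 + (-0.3333)·(-4) = 6.0000.
u_2 = v_2 − 6.0000·e_1 = (0.0000, -1.0000, -2.0000).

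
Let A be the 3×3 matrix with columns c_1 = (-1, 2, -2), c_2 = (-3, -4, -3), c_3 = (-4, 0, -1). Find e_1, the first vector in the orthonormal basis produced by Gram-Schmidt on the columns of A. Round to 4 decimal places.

e_1 = (-0.3333, 0.6667, -0.6667)

c_1 = (-1, 2, -2); ‖c_1‖ = 3.0000, so e_1 = (-0.3333, 0.6667, -0.6667).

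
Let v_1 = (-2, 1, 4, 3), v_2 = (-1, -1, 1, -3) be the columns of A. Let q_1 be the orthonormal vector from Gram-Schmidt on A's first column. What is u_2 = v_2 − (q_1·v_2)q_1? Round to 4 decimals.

u_2 = (-1.2667, -0.8667, 1.5333, -2.6000)

v_1 = (-2, 1, 4, 3); ‖v_1‖ = 5.4772, so q_1 = (-0.3651, 0.1826, 0.7303, 0.5477).
q_1·v_2 = (-0.3651)·(-1) + 0.1826·(-1) + 0.7303·1 + 0.5477·(-3) = -0.7303.
u_2 = v_2 + 0.7303·q_1 = (-1.2667, -0.8667, 1.5333, -2.6000).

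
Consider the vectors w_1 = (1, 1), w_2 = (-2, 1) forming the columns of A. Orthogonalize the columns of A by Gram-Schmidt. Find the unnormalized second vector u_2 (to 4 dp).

u_2 = (-1.5000, 1.5000)

e_1 = w_1/‖w_1‖ = (1, 1)/1.4142 = (0.7071, 0.7071).
r_{12} = e_1·w_2 = -0.7071.
u_2 = w_2 + 0.7071·e_1 = (-1.5000, 1.5000).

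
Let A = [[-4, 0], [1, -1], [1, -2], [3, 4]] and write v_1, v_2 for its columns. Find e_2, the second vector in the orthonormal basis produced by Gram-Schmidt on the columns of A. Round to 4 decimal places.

e_2 = (0.3143, -0.3143, -0.5500, 0.7071)

v_1 = (-4, 1, 1, 3); ‖v_1‖ = 5.1962, so e_1 = (-0.7698, 0.1925, 0.1925, 0.5774).
e_1·v_2 = (-0.7698)·0 + 0.1925·(-1) + 0.1925·(-2) + 0.5774·4 = 1.7321.
u_2 = v_2 − 1.7321·e_1 = (1.3333, -1.3333, -2.3333, 3.0000).
‖u_2‖ = 4.2426, so e_2 = (0.3143, -0.3143, -0.5500, 0.7071).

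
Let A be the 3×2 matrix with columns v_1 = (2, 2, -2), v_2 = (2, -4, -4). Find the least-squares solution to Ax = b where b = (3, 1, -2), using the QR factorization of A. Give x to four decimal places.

x = (0.9423, 0.1731)

v_1 = (2, 2, -2); ‖v_1‖ = 3.4641, so e_1 = (0.5774, 0.5774, -0.5774).
e_1·v_2 = 0.5774·2 + 0.5774·(-4) + (-0.5774)·(-4) = 1.1547.
u_2 = v_2 − 1.1547·e_1 = (1.3333, -4.6667, -3.3333).
‖u_2‖ = 5.8878, so e_2 = (0.2265, -0.7926, -0.5661).
Qᵀb = (3.4641, 1.0190).
Back-substitute: x_2 = 1.0190/5.8878 = 0.1731.
x_1 = (3.4641 − 1.1547·0.1731)/3.4641 = 0.9423.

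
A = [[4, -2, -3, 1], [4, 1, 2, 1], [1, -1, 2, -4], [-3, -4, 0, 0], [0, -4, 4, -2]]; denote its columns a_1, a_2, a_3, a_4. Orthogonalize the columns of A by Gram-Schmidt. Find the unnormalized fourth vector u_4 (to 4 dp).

u_4 = (-0.2620, 1.5830, -2.9595, 0.7749, 0.4918)

q_1 = a_1/‖a_1‖ = (4, 4, 1, -3, 0)/6.4807 = (0.6172, 0.6172, 0.1543, -0.4629, 0.0000).
r_{12} = q_1·a_2 = 1.0801.
u_2 = a_2 − 1.0801·q_1 = (-2.6667, 0.3333, -1.1667, -3.5000, -4.0000).
‖u_2‖ = 6.0690, so q_2 = (-0.4394, 0.0549, -0.1922, -0.5767, -0.6591).
r_{13} = q_1·a_3 = -0.3086; r_{23} = q_2·a_3 = -1.5928.
u_3 = a_3 + 0.3086·q_1 + 1.5928·q_2 = (-3.5094, 2.2780, 1.7414, -1.0614, 2.9502).
‖u_3‖ = 5.5107, so q_3 = (-0.6368, 0.4134, 0.3160, -0.1926, 0.5354).
r_{14} = q_1·a_4 = 0.6172; r_{24} = q_2·a_4 = 1.7026; r_{34} = q_3·a_4 = -2.5582.
u_4 = a_4 − 0.6172·q_1 − 1.7026·q_2 + 2.5582·q_3 = (-0.2620, 1.5830, -2.9595, 0.7749, 0.4918).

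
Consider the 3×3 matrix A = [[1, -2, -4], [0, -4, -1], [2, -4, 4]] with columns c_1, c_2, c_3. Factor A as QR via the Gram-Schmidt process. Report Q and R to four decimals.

c_1 = (1, 0, 2); ‖c_1‖ = 2.2361, so e_1 = (0.4472, 0.0000, 0.8944).
e_1·c_2 = 0.4472·(-2) + 0.0000·(-4) + 0.8944·(-4) = -4.4721.
u_2 = c_2 + 4.4721·e_1 = (0.0000, -4.0000, 0.0000).
‖u_2‖ = 4.0000, so e_2 = (0.0000, -1.0000, 0.0000).
e_1·c_3 = 0.4472·(-4) + 0.0000·(-1) + 0.8944·4 = 1.7889; e_2·c_3 = 0.0000·(-4) + (-1.0000)·(-1) + 0.0000·4 = 1.0000.
u_3 = c_3 − 1.7889·e_1 − 1.0000·e_2 = (-4.8000, 0.0000, 2.4000).
‖u_3‖ = 5.3666, so e_3 = (-0.8944, 0.0000, 0.4472).

Q = [[0.4472, 0.0000, -0.8944], [0.0000, -1.0000, 0.0000], [0.8944, 0.0000, 0.4472]], R = [[2.2361, -4.4721, 1.7889], [0.0000, 4.0000, 1.0000], [0.0000, 0.0000, 5.3666]]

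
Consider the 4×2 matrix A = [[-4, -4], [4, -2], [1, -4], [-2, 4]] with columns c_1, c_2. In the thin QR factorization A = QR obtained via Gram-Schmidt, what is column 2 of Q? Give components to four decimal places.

q_2 = (-0.6172, -0.2183, -0.5420, 0.5269)

c_1 = (-4, 4, 1, -2); ‖c_1‖ = 6.0828, so q_1 = (-0.6576, 0.6576, 0.1644, -0.3288).
q_1·c_2 = (-0.6576)·(-4) + 0.6576·(-2) + 0.1644·(-4) + (-0.3288)·4 = -0.6576.
u_2 = c_2 + 0.6576·q_1 = (-4.4324, -1.5676, -3.8919, 3.7838).
‖u_2‖ = 7.1811, so q_2 = (-0.6172, -0.2183, -0.5420, 0.5269).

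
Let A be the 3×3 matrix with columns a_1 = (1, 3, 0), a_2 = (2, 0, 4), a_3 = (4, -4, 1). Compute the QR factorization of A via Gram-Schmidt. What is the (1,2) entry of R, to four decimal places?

r_{12} = 0.6325

a_1 = (1, 3, 0); ‖a_1‖ = 3.1623, so q_1 = (0.3162, 0.9487, 0.0000).
r_{12} = q_1·a_2 = 0.6325.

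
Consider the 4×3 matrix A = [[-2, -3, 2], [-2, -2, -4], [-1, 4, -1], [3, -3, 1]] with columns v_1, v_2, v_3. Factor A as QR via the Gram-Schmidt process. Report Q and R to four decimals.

Q = [[-0.4714, -0.5443, 0.6027], [-0.4714, -0.3810, -0.7852], [-0.2357, 0.6260, -0.0425], [0.7071, -0.4082, -0.1359]], R = [[4.2426, -0.7071, 1.8856], [0.0000, 6.1237, -0.5988], [0.0000, 0.0000, 4.2528]]

q_1 = v_1/‖v_1‖ = (-2, -2, -1, 3)/4.2426 = (-0.4714, -0.4714, -0.2357, 0.7071).
r_{12} = q_1·v_2 = -0.7071.
u_2 = v_2 + 0.7071·q_1 = (-3.3333, -2.3333, 3.8333, -2.5000).
‖u_2‖ = 6.1237, so q_2 = (-0.5443, -0.3810, 0.6260, -0.4082).
r_{13} = q_1·v_3 = 1.8856; r_{23} = q_2·v_3 = -0.5988.
u_3 = v_3 − 1.8856·q_1 + 0.5988·q_2 = (2.5630, -3.3393, -0.1807, -0.5778).
‖u_3‖ = 4.2528, so q_3 = (0.6027, -0.7852, -0.0425, -0.1359).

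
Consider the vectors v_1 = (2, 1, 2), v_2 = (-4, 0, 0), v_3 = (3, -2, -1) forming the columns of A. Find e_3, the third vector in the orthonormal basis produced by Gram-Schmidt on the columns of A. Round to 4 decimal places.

v_1 = (2, 1, 2); ‖v_1‖ = 3.0000, so e_1 = (0.6667, 0.3333, 0.6667).
e_1·v_2 = 0.6667·(-4) + 0.3333·0 + 0.6667·0 = -2.6667.
u_2 = v_2 + 2.6667·e_1 = (-2.2222, 0.8889, 1.7778).
‖u_2‖ = 2.9814, so e_2 = (-0.7454, 0.2981, 0.5963).
e_1·v_3 = 0.6667·3 + 0.3333·(-2) + 0.6667·(-1) = 0.6667; e_2·v_3 = (-0.7454)·3 + 0.2981·(-2) + 0.5963·(-1) = -3.4286.
u_3 = v_3 − 0.6667·e_1 + 3.4286·e_2 = (0.0000, -1.2000, 0.6000).
‖u_3‖ = 1.3416, so e_3 = (0.0000, -0.8944, 0.4472).

e_3 = (0.0000, -0.8944, 0.4472)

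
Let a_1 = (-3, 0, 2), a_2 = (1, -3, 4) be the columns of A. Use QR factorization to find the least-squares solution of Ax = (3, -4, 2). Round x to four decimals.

x = (-0.7827, 1.0351)

a_1 = (-3, 0, 2); ‖a_1‖ = 3.6056, so q_1 = (-0.8321, 0.0000, 0.5547).
q_1·a_2 = (-0.8321)·1 + 0.0000·(-3) + 0.5547·4 = 1.3868.
u_2 = a_2 − 1.3868·q_1 = (2.1538, -3.0000, 3.2308).
‖u_2‖ = 4.9068, so q_2 = (0.4389, -0.6114, 0.6584).
Qᵀb = (-1.3868, 5.0793).
Back-substitute: x_2 = 5.0793/4.9068 = 1.0351.
x_1 = (-1.3868 − 1.3868·1.0351)/3.6056 = -0.7827.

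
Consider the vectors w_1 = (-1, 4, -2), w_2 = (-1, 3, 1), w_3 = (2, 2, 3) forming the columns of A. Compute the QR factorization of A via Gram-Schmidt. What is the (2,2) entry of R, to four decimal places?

w_1 = (-1, 4, -2); ‖w_1‖ = 4.5826, so q_1 = (-0.2182, 0.8729, -0.4364).
q_1·w_2 = (-0.2182)·(-1) + 0.8729·3 + (-0.4364)·1 = 2.4004.
u_2 = w_2 − 2.4004·q_1 = (-0.4762, 0.9048, 2.0476).
r_{22} = ‖u_2‖ = 2.2887.

r_{22} = 2.2887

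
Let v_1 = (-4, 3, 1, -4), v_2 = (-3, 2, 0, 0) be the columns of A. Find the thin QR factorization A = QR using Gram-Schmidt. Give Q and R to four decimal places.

Q = [[-0.6172, -0.5592], [0.4629, 0.3107], [0.1543, -0.1864], [-0.6172, 0.7456]], R = [[6.4807, 2.7775], [0.0000, 2.2991]]

e_1 = v_1/‖v_1‖ = (-4, 3, 1, -4)/6.4807 = (-0.6172, 0.4629, 0.1543, -0.6172).
r_{12} = e_1·v_2 = 2.7775.
u_2 = v_2 − 2.7775·e_1 = (-1.2857, 0.7143, -0.4286, 1.7143).
‖u_2‖ = 2.2991, so e_2 = (-0.5592, 0.3107, -0.1864, 0.7456).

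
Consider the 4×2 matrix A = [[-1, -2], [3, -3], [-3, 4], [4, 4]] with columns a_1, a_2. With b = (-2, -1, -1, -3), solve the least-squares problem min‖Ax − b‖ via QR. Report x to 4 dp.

x = (-0.3046, -0.2203)

a_1 = (-1, 3, -3, 4); ‖a_1‖ = 5.9161, so q_1 = (-0.1690, 0.5071, -0.5071, 0.6761).
q_1·a_2 = (-0.1690)·(-2) + 0.5071·(-3) + (-0.5071)·4 + 0.6761·4 = -0.5071.
u_2 = a_2 + 0.5071·q_1 = (-2.0857, -2.7429, 3.7429, 4.3429).
‖u_2‖ = 6.6890, so q_2 = (-0.3118, -0.4101, 0.5596, 0.6493).
Qᵀb = (-1.6903, -1.4736).
Back-substitute: x_2 = -1.4736/6.6890 = -0.2203.
x_1 = (-1.6903 + 0.5071·(-0.2203))/5.9161 = -0.3046.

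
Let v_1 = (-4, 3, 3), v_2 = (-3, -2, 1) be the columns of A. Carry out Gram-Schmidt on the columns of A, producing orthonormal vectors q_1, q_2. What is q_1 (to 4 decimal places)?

v_1 = (-4, 3, 3); ‖v_1‖ = 5.8310, so q_1 = (-0.6860, 0.5145, 0.5145).

q_1 = (-0.6860, 0.5145, 0.5145)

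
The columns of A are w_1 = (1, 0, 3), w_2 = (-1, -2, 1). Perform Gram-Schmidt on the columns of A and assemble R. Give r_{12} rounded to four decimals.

r_{12} = 0.6325

w_1 = (1, 0, 3); ‖w_1‖ = 3.1623, so q_1 = (0.3162, 0.0000, 0.9487).
r_{12} = q_1·w_2 = 0.6325.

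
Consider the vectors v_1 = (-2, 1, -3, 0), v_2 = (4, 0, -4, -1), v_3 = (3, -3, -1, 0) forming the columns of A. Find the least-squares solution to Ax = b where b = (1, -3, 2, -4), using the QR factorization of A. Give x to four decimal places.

v_1 = (-2, 1, -3, 0); ‖v_1‖ = 3.7417, so q_1 = (-0.5345, 0.2673, -0.8018, 0.0000).
q_1·v_2 = (-0.5345)·4 + 0.2673·0 + (-0.8018)·(-4) + 0.0000·(-1) = 1.0690.
u_2 = v_2 − 1.0690·q_1 = (4.5714, -0.2857, -3.1429, -1.0000).
‖u_2‖ = 5.6442, so q_2 = (0.8099, -0.0506, -0.5568, -0.1772).
q_1·v_3 = (-0.5345)·3 + 0.2673·(-3) + (-0.8018)·(-1) + 0.0000·0 = -1.6036; q_2·v_3 = 0.8099·3 + (-0.0506)·(-3) + (-0.5568)·(-1) + (-0.1772)·0 = 3.1385.
u_3 = v_3 + 1.6036·q_1 − 3.1385·q_2 = (-0.3991, -2.4126, -0.5381, 0.5561).
‖u_3‖ = 2.5649, so q_3 = (-0.1556, -0.9406, -0.2098, 0.2168).
Qᵀb = (-2.9399, 0.5568, 1.3795).
Back-substitute: x_3 = 1.3795/2.5649 = 0.5378.
x_2 = (0.5568 − 3.1385·0.5378)/5.6442 = -0.2004.
x_1 = (-2.9399 − 1.0690·(-0.2004) + 1.6036·0.5378)/3.7417 = -0.4980.

x = (-0.4980, -0.2004, 0.5378)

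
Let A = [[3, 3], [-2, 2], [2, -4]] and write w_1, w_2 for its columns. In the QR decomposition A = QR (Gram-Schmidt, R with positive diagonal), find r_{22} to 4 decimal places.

q_1 = w_1/‖w_1‖ = (3, -2, 2)/4.1231 = (0.7276, -0.4851, 0.4851).
r_{12} = q_1·w_2 = -0.7276.
u_2 = w_2 + 0.7276·q_1 = (3.5294, 1.6471, -3.6471).
r_{22} = ‖u_2‖ = 5.3358.

r_{22} = 5.3358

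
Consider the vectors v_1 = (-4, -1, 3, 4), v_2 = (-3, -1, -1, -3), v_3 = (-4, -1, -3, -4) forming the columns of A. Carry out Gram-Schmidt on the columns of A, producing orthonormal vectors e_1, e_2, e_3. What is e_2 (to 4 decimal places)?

e_2 = (-0.7151, -0.2348, -0.1921, -0.6297)

v_1 = (-4, -1, 3, 4); ‖v_1‖ = 6.4807, so e_1 = (-0.6172, -0.1543, 0.4629, 0.6172).
e_1·v_2 = (-0.6172)·(-3) + (-0.1543)·(-1) + 0.4629·(-1) + 0.6172·(-3) = -0.3086.
u_2 = v_2 + 0.3086·e_1 = (-3.1905, -1.0476, -0.8571, -2.8095).
‖u_2‖ = 4.4615, so e_2 = (-0.7151, -0.2348, -0.1921, -0.6297).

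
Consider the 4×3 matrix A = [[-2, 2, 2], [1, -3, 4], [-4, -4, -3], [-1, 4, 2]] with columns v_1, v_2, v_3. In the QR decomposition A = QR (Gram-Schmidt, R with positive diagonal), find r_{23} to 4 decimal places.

v_1 = (-2, 1, -4, -1); ‖v_1‖ = 4.6904, so q_1 = (-0.4264, 0.2132, -0.8528, -0.2132).
q_1·v_2 = (-0.4264)·2 + 0.2132·(-3) + (-0.8528)·(-4) + (-0.2132)·4 = 1.0660.
u_2 = v_2 − 1.0660·q_1 = (2.4545, -3.2273, -3.0909, 4.2273).
‖u_2‖ = 6.6230, so q_2 = (0.3706, -0.4873, -0.4667, 0.6383).
r_{23} = q_2·v_3 = 1.4687.

r_{23} = 1.4687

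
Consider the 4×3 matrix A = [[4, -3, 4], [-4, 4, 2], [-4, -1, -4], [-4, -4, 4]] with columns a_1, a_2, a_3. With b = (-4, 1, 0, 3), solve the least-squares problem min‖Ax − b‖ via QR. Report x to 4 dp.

x = (-0.5035, 0.0161, 0.0439)

a_1 = (4, -4, -4, -4); ‖a_1‖ = 8.0000, so q_1 = (0.5000, -0.5000, -0.5000, -0.5000).
q_1·a_2 = 0.5000·(-3) + (-0.5000)·4 + (-0.5000)·(-1) + (-0.5000)·(-4) = -1.0000.
u_2 = a_2 + 1.0000·q_1 = (-2.5000, 3.5000, -1.5000, -4.5000).
‖u_2‖ = 6.4031, so q_2 = (-0.3904, 0.5466, -0.2343, -0.7028).
q_1·a_3 = 0.5000·4 + (-0.5000)·2 + (-0.5000)·(-4) + (-0.5000)·4 = 1.0000; q_2·a_3 = (-0.3904)·4 + 0.5466·2 + (-0.2343)·(-4) + (-0.7028)·4 = -2.3426.
u_3 = a_3 − 1.0000·q_1 + 2.3426·q_2 = (2.5854, 3.7805, -4.0488, 2.8537).
‖u_3‖ = 6.7463, so q_3 = (0.3832, 0.5604, -0.6002, 0.4230).
Qᵀb = (-4.0000, 0.0000, 0.2965).
Back-substitute: x_3 = 0.2965/6.7463 = 0.0439.
x_2 = (0.0000 + 2.3426·0.0439)/6.4031 = 0.0161.
x_1 = (-4.0000 + 1.0000·0.0161 − 1.0000·0.0439)/8.0000 = -0.5035.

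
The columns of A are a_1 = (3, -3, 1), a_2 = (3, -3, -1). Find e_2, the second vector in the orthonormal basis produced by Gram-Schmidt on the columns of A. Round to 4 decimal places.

e_1 = a_1/‖a_1‖ = (3, -3, 1)/4.3589 = (0.6882, -0.6882, 0.2294).
r_{12} = e_1·a_2 = 3.9001.
u_2 = a_2 − 3.9001·e_1 = (0.3158, -0.3158, -1.8947).
‖u_2‖ = 1.9467, so e_2 = (0.1622, -0.1622, -0.9733).

e_2 = (0.1622, -0.1622, -0.9733)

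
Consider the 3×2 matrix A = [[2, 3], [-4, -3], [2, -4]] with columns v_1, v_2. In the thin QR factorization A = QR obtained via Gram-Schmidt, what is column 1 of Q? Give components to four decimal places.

e_1 = (0.4082, -0.8165, 0.4082)

e_1 = v_1/‖v_1‖ = (2, -4, 2)/4.8990 = (0.4082, -0.8165, 0.4082).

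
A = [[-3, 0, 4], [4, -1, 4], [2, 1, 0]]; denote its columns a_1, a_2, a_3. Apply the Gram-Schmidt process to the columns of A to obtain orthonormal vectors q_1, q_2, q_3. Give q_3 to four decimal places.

a_1 = (-3, 4, 2); ‖a_1‖ = 5.3852, so q_1 = (-0.5571, 0.7428, 0.3714).
q_1·a_2 = (-0.5571)·0 + 0.7428·(-1) + 0.3714·1 = -0.3714.
u_2 = a_2 + 0.3714·q_1 = (-0.2069, -0.7241, 1.1379).
‖u_2‖ = 1.3646, so q_2 = (-0.1516, -0.5307, 0.8339).
q_1·a_3 = (-0.5571)·4 + 0.7428·4 + 0.3714·0 = 0.7428; q_2·a_3 = (-0.1516)·4 + (-0.5307)·4 + 0.8339·0 = -2.7292.
u_3 = a_3 − 0.7428·q_1 + 2.7292·q_2 = (4.0000, 2.0000, 2.0000).
‖u_3‖ = 4.8990, so q_3 = (0.8165, 0.4082, 0.4082).

q_3 = (0.8165, 0.4082, 0.4082)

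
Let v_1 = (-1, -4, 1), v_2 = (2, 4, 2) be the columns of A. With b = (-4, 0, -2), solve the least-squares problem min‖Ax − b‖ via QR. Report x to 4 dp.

q_1 = v_1/‖v_1‖ = (-1, -4, 1)/4.2426 = (-0.2357, -0.9428, 0.2357).
r_{12} = q_1·v_2 = -3.7712.
u_2 = v_2 + 3.7712·q_1 = (1.1111, 0.4444, 2.8889).
‖u_2‖ = 3.1269, so q_2 = (0.3553, 0.1421, 0.9239).
Qᵀb = (0.4714, -3.2691).
Back-substitute: x_2 = -3.2691/3.1269 = -1.0455.
x_1 = (0.4714 + 3.7712·(-1.0455))/4.2426 = -0.8182.

x = (-0.8182, -1.0455)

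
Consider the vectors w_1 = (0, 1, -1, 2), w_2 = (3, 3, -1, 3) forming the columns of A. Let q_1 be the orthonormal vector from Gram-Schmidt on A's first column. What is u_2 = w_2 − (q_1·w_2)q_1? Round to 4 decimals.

w_1 = (0, 1, -1, 2); ‖w_1‖ = 2.4495, so q_1 = (0.0000, 0.4082, -0.4082, 0.8165).
q_1·w_2 = 0.0000·3 + 0.4082·3 + (-0.4082)·(-1) + 0.8165·3 = 4.0825.
u_2 = w_2 − 4.0825·q_1 = (3.0000, 1.3333, 0.6667, -0.3333).

u_2 = (3.0000, 1.3333, 0.6667, -0.3333)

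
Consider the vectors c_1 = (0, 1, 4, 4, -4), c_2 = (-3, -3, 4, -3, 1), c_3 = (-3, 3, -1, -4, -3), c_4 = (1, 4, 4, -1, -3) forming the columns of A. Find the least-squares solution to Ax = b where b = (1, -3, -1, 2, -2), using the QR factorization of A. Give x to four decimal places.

x = (0.5270, -0.0892, 0.0227, -0.6064)

e_1 = c_1/‖c_1‖ = (0, 1, 4, 4, -4)/7.0000 = (0.0000, 0.1429, 0.5714, 0.5714, -0.5714).
r_{12} = e_1·c_2 = -0.4286.
u_2 = c_2 + 0.4286·e_1 = (-3.0000, -2.9388, 4.2449, -2.7551, 0.7551).
‖u_2‖ = 6.6194, so e_2 = (-0.4532, -0.4440, 0.6413, -0.4162, 0.1141).
r_{13} = e_1·c_3 = -0.7143; r_{23} = e_2·c_3 = 0.7091.
u_3 = c_3 + 0.7143·e_1 − 0.7091·e_2 = (-2.6786, 3.4169, -1.0466, -3.2967, -3.4891).
‖u_3‖ = 6.5564, so e_3 = (-0.4085, 0.5211, -0.1596, -0.5028, -0.5322).
r_{14} = e_1·c_4 = 4.0000; r_{24} = e_2·c_4 = 0.4101; r_{34} = e_3·c_4 = 3.1368.
u_4 = c_4 − 4.0000·e_1 − 0.4101·e_2 − 3.1368·e_3 = (2.4674, 1.9759, 1.9520, -1.5378, 0.9082).
‖u_4‖ = 4.1222, so e_4 = (0.5986, 0.4793, 0.4735, -0.3731, 0.2203).
Qᵀb = (1.2857, -0.8232, -1.7537, -2.4997).
Back-substitute: x_4 = -2.4997/4.1222 = -0.6064.
x_3 = (-1.7537 − 3.1368·(-0.6064))/6.5564 = 0.0227.
x_2 = (-0.8232 − 0.7091·0.0227 − 0.4101·(-0.6064))/6.6194 = -0.0892.
x_1 = (1.2857 + 0.4286·(-0.0892) + 0.7143·0.0227 − 4.0000·(-0.6064))/7.0000 = 0.5270.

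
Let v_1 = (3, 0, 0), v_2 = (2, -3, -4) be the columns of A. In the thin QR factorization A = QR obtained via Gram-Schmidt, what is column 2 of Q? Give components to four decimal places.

e_2 = (0.0000, -0.6000, -0.8000)

v_1 = (3, 0, 0); ‖v_1‖ = 3.0000, so e_1 = (1.0000, 0.0000, 0.0000).
e_1·v_2 = 1.0000·2 + 0.0000·(-3) + 0.0000·(-4) = 2.0000.
u_2 = v_2 − 2.0000·e_1 = (0.0000, -3.0000, -4.0000).
‖u_2‖ = 5.0000, so e_2 = (0.0000, -0.6000, -0.8000).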